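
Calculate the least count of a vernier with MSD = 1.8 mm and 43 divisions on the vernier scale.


LC = MSD / n_div
= 1.8 / 43
= 0.0419

0.0419


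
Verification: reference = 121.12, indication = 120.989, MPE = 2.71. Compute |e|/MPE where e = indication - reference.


e = indication - reference = 120.989 - 121.12 = -0.1310
|e| = 0.1310
ratio = |e| / MPE = 0.1310 / 2.71
ratio = 0.0483

0.0483


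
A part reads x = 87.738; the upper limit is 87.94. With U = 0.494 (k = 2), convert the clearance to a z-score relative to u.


u = U / k = 0.494 / 2 = 0.247
margin = |USL - x| = |87.94 - 87.738| = 0.202
z = margin / u = 0.202 / 0.247
z = 0.8178

0.8178


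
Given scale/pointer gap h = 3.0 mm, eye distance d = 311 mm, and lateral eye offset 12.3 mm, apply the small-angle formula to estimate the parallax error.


error = h * offset / d
= 3.0 * 12.3 / 311
= 0.1186

0.1186


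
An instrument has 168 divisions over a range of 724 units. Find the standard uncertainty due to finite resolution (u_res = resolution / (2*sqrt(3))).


resolution = range / divisions
resolution = 724 / 168 = 4.3095238
u_res = resolution / (2*sqrt(3))
u_res = 4.3095238 / 3.4641016
u_res = 1.2441

1.2441


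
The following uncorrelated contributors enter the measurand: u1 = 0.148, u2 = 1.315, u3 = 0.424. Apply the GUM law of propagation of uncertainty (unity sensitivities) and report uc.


uc = sqrt(0.148^2 + 1.315^2 + 0.424^2)
uc = sqrt(1.930905)
uc = 1.3896

1.3896


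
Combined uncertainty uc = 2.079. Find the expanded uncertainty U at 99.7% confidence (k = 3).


U = k * uc
U = 3 * 2.079
U = 6.2370

6.2370


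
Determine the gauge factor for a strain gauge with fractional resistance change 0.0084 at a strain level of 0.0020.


GF = (dR/R) / epsilon
= 0.0084 / 0.0020
= 4.2000

4.2000


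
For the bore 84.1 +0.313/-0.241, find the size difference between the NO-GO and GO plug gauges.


GO = nominal - lower_tol (smallest hole = maximum material condition)
GO = 84.1 - 0.241 = 83.859
NO-GO = nominal + upper_tol (largest hole = least material condition)
NO-GO = 84.1 + 0.313 = 84.413
spread = NO-GO - GO = 84.413 - 83.859 = 0.5540

0.5540


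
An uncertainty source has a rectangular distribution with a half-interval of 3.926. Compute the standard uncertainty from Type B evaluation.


u_B = half_width / sqrt(3)
u_B = 3.926 / 1.7320508
u_B = 2.2667

2.2667


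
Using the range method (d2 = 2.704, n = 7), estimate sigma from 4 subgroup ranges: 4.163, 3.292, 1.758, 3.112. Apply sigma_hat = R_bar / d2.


R_bar = (4.163 + 3.292 + 1.758 + 3.112) / 4
R_bar = 12.325 / 4 = 3.08125
sigma_hat = R_bar / d2 = 3.08125 / 2.704 = 1.1395

1.1395


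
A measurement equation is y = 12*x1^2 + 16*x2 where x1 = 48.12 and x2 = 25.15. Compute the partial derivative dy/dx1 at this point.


y = 12*x1^2 + 16*x2
dy/dx1 = 2*12*x1
Evaluate at x1 = 48.12: c1 = 24 * 48.12
c1 = 1154.8800

1154.8800


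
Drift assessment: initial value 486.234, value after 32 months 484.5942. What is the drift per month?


rate = (v2 - v1) / months
= (484.5942 - 486.234) / 32
= -1.6398 / 32
= -0.0512

-0.0512


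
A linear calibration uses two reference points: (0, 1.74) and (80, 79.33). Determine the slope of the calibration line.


slope = (y2 - y1) / (x2 - x1)
= (79.33 - 1.74) / (80 - 0)
= 77.5900 / 80
= 0.9699

0.9699


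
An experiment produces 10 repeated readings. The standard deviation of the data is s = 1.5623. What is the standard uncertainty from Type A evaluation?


u_A = s / sqrt(n)
u_A = 1.5623 / sqrt(10)
u_A = 1.5623 / 3.1622777
u_A = 0.4940

0.4940


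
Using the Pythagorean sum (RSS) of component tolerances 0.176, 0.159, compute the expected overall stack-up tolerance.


RSS = sqrt(0.176^2 + 0.159^2)
= sqrt(0.056257)
= 0.2372

0.2372


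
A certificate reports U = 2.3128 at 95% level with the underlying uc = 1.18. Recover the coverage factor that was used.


k = U / uc
k = 2.3128 / 1.18
k = 1.96

1.96


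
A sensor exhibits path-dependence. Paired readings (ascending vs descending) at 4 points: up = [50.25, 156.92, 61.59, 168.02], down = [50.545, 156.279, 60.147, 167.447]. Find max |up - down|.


|50.25 - 50.545| = 0.2950
|156.92 - 156.279| = 0.6410
|61.59 - 60.147| = 1.4430
|168.02 - 167.447| = 0.5730
hysteresis = max(diffs) = 1.4430

1.4430


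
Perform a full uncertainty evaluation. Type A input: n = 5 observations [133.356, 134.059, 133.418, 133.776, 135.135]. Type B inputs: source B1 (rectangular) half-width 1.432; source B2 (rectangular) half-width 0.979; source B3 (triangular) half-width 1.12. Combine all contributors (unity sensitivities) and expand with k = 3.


mean = (133.356 + 134.059 + 133.418 + 133.776 + 135.135) / 5 = 133.9488
s = sqrt(sum((x - mean)^2)/(n-1)) = 0.72149754
u_A = s / sqrt(n) = 0.72149754 / sqrt(5) = 0.32266351
u_B1 = 1.432 / sqrt(3) = 0.82676559
u_B2 = 0.979 / sqrt(3) = 0.56522591
u_B3 = 1.12 / sqrt(6) = 0.45723809
uc = sqrt(0.32266351^2 + 0.82676559^2 + 0.56522591^2 + 0.45723809^2) = 1.1472576
U = k * uc = 3 * 1.1472576
U = 3.4418

3.4418


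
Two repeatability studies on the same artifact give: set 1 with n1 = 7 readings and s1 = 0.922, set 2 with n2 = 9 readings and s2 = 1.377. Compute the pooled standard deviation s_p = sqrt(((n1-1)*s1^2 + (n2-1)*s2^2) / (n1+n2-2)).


s_p = sqrt(((n1-1)*s1^2 + (n2-1)*s2^2) / (n1+n2-2))
numerator = (7-1)*0.922^2 + (9-1)*1.377^2 = 5.100504 + 15.169032 = 20.269536
denominator = 7 + 9 - 2 = 14
s_p^2 = 20.269536 / 14 = 1.447824
s_p = sqrt(1.447824) = 1.2033

1.2033


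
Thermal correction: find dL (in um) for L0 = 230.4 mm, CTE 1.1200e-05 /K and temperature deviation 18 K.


dL = L * alpha * dT
= 230.4 * 1.1200e-05 * 18
= 0.0464486 mm
dL_um = 0.0464486 * 1000 = 46.4486 um

46.4486


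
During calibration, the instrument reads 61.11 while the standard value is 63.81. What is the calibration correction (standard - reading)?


Correction = standard - reading
= 63.81 - 61.11
= 2.7000

2.7000


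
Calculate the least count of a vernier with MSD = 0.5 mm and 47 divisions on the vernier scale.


LC = MSD / n_div
= 0.5 / 47
= 0.0106

0.0106


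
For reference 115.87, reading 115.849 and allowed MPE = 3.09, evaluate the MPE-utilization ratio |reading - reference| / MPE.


e = indication - reference = 115.849 - 115.87 = -0.0210
|e| = 0.0210
ratio = |e| / MPE = 0.0210 / 3.09
ratio = 0.0068

0.0068


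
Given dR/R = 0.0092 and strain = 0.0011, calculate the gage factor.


GF = (dR/R) / epsilon
= 0.0092 / 0.0011
= 8.3636

8.3636


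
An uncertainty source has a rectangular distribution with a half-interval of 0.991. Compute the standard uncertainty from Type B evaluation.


u_B = half_width / sqrt(3)
u_B = 0.991 / 1.7320508
u_B = 0.5722

0.5722


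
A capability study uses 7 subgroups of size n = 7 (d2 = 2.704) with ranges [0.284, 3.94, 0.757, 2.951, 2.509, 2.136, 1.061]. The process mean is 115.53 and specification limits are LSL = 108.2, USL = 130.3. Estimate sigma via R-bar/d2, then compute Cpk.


R_bar = (0.284 + 3.94 + 0.757 + 2.951 + 2.509 + 2.136 + 1.061) / 7 = 1.9482857
sigma = R_bar / d2 = 1.9482857 / 2.704 = 0.72051986
Cp = (USL - LSL)/(6*sigma) = (130.3 - 108.2)/(6*0.72051986) = 5.1120
Cpu = (130.3 - 115.53)/(3*0.72051986) = 6.8330
Cpl = (115.53 - 108.2)/(3*0.72051986) = 3.3911
Cpk = min(Cpu, Cpl) = 3.3911

3.3911


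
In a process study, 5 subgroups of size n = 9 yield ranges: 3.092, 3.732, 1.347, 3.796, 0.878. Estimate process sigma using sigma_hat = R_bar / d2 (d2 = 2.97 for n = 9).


R_bar = (3.092 + 3.732 + 1.347 + 3.796 + 0.878) / 5
R_bar = 12.845 / 5 = 2.569
sigma_hat = R_bar / d2 = 2.569 / 2.97 = 0.8650

0.8650


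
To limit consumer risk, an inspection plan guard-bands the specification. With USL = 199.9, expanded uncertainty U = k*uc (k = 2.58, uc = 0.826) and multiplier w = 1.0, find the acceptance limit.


U = k * uc = 2.58 * 0.826 = 2.13108
guard band g = w * U = 1.0 * 2.13108 = 2.13108
AL = USL - g = 199.9 - 2.13108
AL = 197.7689

197.7689


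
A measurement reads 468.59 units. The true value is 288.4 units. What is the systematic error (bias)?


Systematic error = measured - true
= 468.59 - 288.4
= 180.1900

180.1900


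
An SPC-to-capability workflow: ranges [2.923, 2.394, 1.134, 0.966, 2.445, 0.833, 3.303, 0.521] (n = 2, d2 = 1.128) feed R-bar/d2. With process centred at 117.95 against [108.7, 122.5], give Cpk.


R_bar = (2.923 + 2.394 + 1.134 + 0.966 + 2.445 + 0.833 + 3.303 + 0.521) / 8 = 1.814875
sigma = R_bar / d2 = 1.814875 / 1.128 = 1.6089317
Cp = (USL - LSL)/(6*sigma) = (122.5 - 108.7)/(6*1.6089317) = 1.4295
Cpu = (122.5 - 117.95)/(3*1.6089317) = 0.9427
Cpl = (117.95 - 108.7)/(3*1.6089317) = 1.9164
Cpk = min(Cpu, Cpl) = 0.9427

0.9427


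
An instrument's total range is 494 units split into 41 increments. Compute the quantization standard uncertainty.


resolution = range / divisions
resolution = 494 / 41 = 12.04878
u_res = resolution / (2*sqrt(3))
u_res = 12.04878 / 3.4641016
u_res = 3.4782

3.4782


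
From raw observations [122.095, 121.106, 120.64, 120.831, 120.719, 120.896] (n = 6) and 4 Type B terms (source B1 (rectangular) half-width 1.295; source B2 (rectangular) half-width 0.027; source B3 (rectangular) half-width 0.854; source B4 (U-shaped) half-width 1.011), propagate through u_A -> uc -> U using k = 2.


mean = (122.095 + 121.106 + 120.64 + 120.831 + 120.719 + 120.896) / 6 = 121.0478333
s = sqrt(sum((x - mean)^2)/(n-1)) = 0.53748876
u_A = s / sqrt(n) = 0.53748876 / sqrt(6) = 0.21942887
u_B1 = 1.295 / sqrt(3) = 0.7476686
u_B2 = 0.027 / sqrt(3) = 0.015588457
u_B3 = 0.854 / sqrt(3) = 0.49305713
u_B4 = 1.011 / sqrt(2) = 0.71488496
uc = sqrt(0.21942887^2 + 0.7476686^2 + 0.015588457^2 + 0.49305713^2 + 0.71488496^2) = 1.1668617
U = k * uc = 2 * 1.1668617
U = 2.3337

2.3337


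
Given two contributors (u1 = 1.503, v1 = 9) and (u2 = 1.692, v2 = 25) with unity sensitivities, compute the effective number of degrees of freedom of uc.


uc = sqrt(u1^2 + u2^2) = sqrt(1.503^2 + 1.692^2) = 2.2631555
v_eff = uc^4 / (u1^4/v1 + u2^4/v2)
= 2.2631555^4 / (1.503^4/9 + 1.692^4/25)
= 26.233581 / 0.89485313
v_eff = 29.3161

29.3161


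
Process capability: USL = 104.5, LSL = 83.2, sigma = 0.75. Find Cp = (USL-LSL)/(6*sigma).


Cp = (USL - LSL) / (6 * sigma)
= (104.5 - 83.2) / (6 * 0.75)
= 21.3000 / 4.5000
= 4.7333

4.7333


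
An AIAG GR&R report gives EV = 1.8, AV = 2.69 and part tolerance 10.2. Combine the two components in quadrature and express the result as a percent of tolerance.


GRR = sqrt(EV^2 + AV^2) = sqrt(1.8^2 + 2.69^2) = 3.2366804
%GRR = GRR / tol * 100 = 3.2366804 / 10.2 * 100
%GRR = 31.7322

31.7322


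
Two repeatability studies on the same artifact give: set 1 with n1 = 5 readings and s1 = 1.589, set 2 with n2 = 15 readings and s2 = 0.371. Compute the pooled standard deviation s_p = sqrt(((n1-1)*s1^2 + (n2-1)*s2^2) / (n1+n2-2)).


s_p = sqrt(((n1-1)*s1^2 + (n2-1)*s2^2) / (n1+n2-2))
numerator = (5-1)*1.589^2 + (15-1)*0.371^2 = 10.099684 + 1.926974 = 12.026658
denominator = 5 + 15 - 2 = 18
s_p^2 = 12.026658 / 18 = 0.66814767
s_p = sqrt(0.66814767) = 0.8174

0.8174


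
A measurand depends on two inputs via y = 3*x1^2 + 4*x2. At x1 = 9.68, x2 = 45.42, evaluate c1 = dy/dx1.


y = 3*x1^2 + 4*x2
dy/dx1 = 2*3*x1
Evaluate at x1 = 9.68: c1 = 6 * 9.68
c1 = 58.0800

58.0800


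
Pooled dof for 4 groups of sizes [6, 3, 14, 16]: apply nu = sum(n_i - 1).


nu = sum_i (n_i - 1)
nu = ((6 - 1) + (3 - 1) + (14 - 1) + (16 - 1))
nu = 5 + 2 + 13 + 15
nu = 35

35


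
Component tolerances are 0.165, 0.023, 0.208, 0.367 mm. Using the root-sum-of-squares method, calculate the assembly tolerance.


RSS = sqrt(0.165^2 + 0.023^2 + 0.208^2 + 0.367^2)
= sqrt(0.205707)
= 0.4535

0.4535


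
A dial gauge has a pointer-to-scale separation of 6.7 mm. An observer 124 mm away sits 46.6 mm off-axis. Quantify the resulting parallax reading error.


error = h * offset / d
= 6.7 * 46.6 / 124
= 2.5179

2.5179


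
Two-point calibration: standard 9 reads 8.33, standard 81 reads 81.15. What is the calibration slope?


slope = (y2 - y1) / (x2 - x1)
= (81.15 - 8.33) / (81 - 9)
= 72.8200 / 72
= 1.0114

1.0114


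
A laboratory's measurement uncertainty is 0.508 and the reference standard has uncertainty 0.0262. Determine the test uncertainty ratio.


TUR = u_lab / u_ref
= 0.508 / 0.0262
= 19.3893

19.3893


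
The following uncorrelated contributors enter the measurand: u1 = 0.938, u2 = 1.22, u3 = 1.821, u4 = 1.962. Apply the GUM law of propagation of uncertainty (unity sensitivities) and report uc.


uc = sqrt(0.938^2 + 1.22^2 + 1.821^2 + 1.962^2)
uc = sqrt(9.533729)
uc = 3.0877

3.0877


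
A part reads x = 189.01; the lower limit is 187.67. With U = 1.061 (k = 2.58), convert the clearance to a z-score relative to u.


u = U / k = 1.061 / 2.58 = 0.41124031
margin = |LSL - x| = |187.67 - 189.01| = 1.34
z = margin / u = 1.34 / 0.41124031
z = 3.2584

3.2584


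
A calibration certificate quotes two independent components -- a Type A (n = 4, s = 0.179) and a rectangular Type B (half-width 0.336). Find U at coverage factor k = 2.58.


u_A = s / sqrt(n) = 0.179 / sqrt(4) = 0.0895
u_B = half_width / sqrt(3) = 0.336 / sqrt(3) = 0.19398969
uc = sqrt(u_A^2 + u_B^2) = sqrt(0.0895^2 + 0.19398969^2) = 0.21364047
U = k * uc = 2.58 * 0.21364047
U = 0.5512

0.5512


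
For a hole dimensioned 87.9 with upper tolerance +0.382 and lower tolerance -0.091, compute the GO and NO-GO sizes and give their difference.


GO = nominal - lower_tol (smallest hole = maximum material condition)
GO = 87.9 - 0.091 = 87.809
NO-GO = nominal + upper_tol (largest hole = least material condition)
NO-GO = 87.9 + 0.382 = 88.282
spread = NO-GO - GO = 88.282 - 87.809 = 0.4730

0.4730


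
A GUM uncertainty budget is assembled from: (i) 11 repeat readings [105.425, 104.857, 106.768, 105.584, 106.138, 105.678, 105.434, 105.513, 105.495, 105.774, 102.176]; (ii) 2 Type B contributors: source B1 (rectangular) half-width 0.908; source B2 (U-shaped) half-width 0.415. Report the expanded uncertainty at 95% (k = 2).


mean = (105.425 + 104.857 + 106.768 + 105.584 + 106.138 + 105.678 + 105.434 + 105.513 + 105.495 + 105.774 + 102.176) / 11 = 105.3492727
s = sqrt(sum((x - mean)^2)/(n-1)) = 1.1554816
u_A = s / sqrt(n) = 1.1554816 / sqrt(11) = 0.34839081
u_B1 = 0.908 / sqrt(3) = 0.52423404
u_B2 = 0.415 / sqrt(2) = 0.29344931
uc = sqrt(0.34839081^2 + 0.52423404^2 + 0.29344931^2) = 0.69448541
U = k * uc = 2 * 0.69448541
U = 1.3890

1.3890


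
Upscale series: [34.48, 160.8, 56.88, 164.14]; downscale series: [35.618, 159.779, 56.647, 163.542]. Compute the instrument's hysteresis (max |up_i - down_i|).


|34.48 - 35.618| = 1.1380
|160.8 - 159.779| = 1.0210
|56.88 - 56.647| = 0.2330
|164.14 - 163.542| = 0.5980
hysteresis = max(diffs) = 1.1380

1.1380


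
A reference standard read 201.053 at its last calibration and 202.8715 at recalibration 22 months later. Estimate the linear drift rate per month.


rate = (v2 - v1) / months
= (202.8715 - 201.053) / 22
= 1.8185 / 22
= 0.0827

0.0827


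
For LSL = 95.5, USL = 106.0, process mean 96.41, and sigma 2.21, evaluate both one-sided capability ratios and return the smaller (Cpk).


Cpu = (USL - mean) / (3*sigma) = (106.0 - 96.41) / (3*2.21) = 1.4465
Cpl = (mean - LSL) / (3*sigma) = (96.41 - 95.5) / (3*2.21) = 0.1373
Cpk = min(Cpu, Cpl) = 0.1373

0.1373


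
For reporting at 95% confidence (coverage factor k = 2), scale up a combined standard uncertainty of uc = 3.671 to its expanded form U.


U = k * uc
U = 2 * 3.671
U = 7.3420

7.3420


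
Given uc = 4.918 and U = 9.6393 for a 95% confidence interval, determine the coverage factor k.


k = U / uc
k = 9.6393 / 4.918
k = 1.96

1.96


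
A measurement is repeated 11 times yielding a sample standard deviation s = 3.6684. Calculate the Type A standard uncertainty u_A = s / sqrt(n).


u_A = s / sqrt(n)
u_A = 3.6684 / sqrt(11)
u_A = 3.6684 / 3.3166248
u_A = 1.1061

1.1061


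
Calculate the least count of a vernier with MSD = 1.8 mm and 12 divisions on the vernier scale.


LC = MSD / n_div
= 1.8 / 12
= 0.1500

0.1500


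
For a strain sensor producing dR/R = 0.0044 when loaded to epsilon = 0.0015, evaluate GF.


GF = (dR/R) / epsilon
= 0.0044 / 0.0015
= 2.9333

2.9333


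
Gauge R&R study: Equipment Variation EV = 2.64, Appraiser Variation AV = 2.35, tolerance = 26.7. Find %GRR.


GRR = sqrt(EV^2 + AV^2) = sqrt(2.64^2 + 2.35^2) = 3.5344165
%GRR = GRR / tol * 100 = 3.5344165 / 26.7 * 100
%GRR = 13.2375

13.2375


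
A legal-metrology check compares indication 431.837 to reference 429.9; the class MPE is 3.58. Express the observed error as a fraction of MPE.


e = indication - reference = 431.837 - 429.9 = 1.9370
|e| = 1.9370
ratio = |e| / MPE = 1.9370 / 3.58
ratio = 0.5411

0.5411


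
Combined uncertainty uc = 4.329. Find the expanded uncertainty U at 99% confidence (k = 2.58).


U = k * uc
U = 2.58 * 4.329
U = 11.1688

11.1688


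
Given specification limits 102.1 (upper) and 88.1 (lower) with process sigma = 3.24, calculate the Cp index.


Cp = (USL - LSL) / (6 * sigma)
= (102.1 - 88.1) / (6 * 3.24)
= 14.0000 / 19.4400
= 0.7202

0.7202


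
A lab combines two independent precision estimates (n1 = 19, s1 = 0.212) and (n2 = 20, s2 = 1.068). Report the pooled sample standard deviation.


s_p = sqrt(((n1-1)*s1^2 + (n2-1)*s2^2) / (n1+n2-2))
numerator = (19-1)*0.212^2 + (20-1)*1.068^2 = 0.808992 + 21.671856 = 22.480848
denominator = 19 + 20 - 2 = 37
s_p^2 = 22.480848 / 37 = 0.60759049
s_p = sqrt(0.60759049) = 0.7795

0.7795


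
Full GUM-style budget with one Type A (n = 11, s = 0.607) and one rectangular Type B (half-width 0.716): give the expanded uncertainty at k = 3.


u_A = s / sqrt(n) = 0.607 / sqrt(11) = 0.18301739
u_B = half_width / sqrt(3) = 0.716 / sqrt(3) = 0.41338279
uc = sqrt(u_A^2 + u_B^2) = sqrt(0.18301739^2 + 0.41338279^2) = 0.45208483
U = k * uc = 3 * 0.45208483
U = 1.3563

1.3563


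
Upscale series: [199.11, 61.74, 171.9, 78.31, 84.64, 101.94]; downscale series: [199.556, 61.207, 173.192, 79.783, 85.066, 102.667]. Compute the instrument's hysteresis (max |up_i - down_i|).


|199.11 - 199.556| = 0.4460
|61.74 - 61.207| = 0.5330
|171.9 - 173.192| = 1.2920
|78.31 - 79.783| = 1.4730
|84.64 - 85.066| = 0.4260
|101.94 - 102.667| = 0.7270
hysteresis = max(diffs) = 1.4730

1.4730


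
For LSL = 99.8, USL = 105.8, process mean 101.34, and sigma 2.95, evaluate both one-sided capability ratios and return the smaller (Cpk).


Cpu = (USL - mean) / (3*sigma) = (105.8 - 101.34) / (3*2.95) = 0.5040
Cpl = (mean - LSL) / (3*sigma) = (101.34 - 99.8) / (3*2.95) = 0.1740
Cpk = min(Cpu, Cpl) = 0.1740

0.1740


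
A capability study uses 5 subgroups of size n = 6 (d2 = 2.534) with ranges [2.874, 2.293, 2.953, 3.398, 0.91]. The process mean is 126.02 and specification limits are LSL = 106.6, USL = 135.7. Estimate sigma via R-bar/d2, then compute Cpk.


R_bar = (2.874 + 2.293 + 2.953 + 3.398 + 0.91) / 5 = 2.4856
sigma = R_bar / d2 = 2.4856 / 2.534 = 0.98089976
Cp = (USL - LSL)/(6*sigma) = (135.7 - 106.6)/(6*0.98089976) = 4.9444
Cpu = (135.7 - 126.02)/(3*0.98089976) = 3.2895
Cpl = (126.02 - 106.6)/(3*0.98089976) = 6.5994
Cpk = min(Cpu, Cpl) = 3.2895

3.2895


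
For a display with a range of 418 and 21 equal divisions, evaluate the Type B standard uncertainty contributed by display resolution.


resolution = range / divisions
resolution = 418 / 21 = 19.904762
u_res = resolution / (2*sqrt(3))
u_res = 19.904762 / 3.4641016
u_res = 5.7460

5.7460


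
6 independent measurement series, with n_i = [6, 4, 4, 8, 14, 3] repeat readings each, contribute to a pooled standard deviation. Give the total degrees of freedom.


nu = sum_i (n_i - 1)
nu = ((6 - 1) + (4 - 1) + (4 - 1) + (8 - 1) + (14 - 1) + (3 - 1))
nu = 5 + 3 + 3 + 7 + 13 + 2
nu = 33

33


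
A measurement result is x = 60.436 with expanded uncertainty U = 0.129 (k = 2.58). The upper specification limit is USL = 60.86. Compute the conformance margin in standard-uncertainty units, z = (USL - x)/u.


u = U / k = 0.129 / 2.58 = 0.05
margin = |USL - x| = |60.86 - 60.436| = 0.424
z = margin / u = 0.424 / 0.05
z = 8.4800

8.4800


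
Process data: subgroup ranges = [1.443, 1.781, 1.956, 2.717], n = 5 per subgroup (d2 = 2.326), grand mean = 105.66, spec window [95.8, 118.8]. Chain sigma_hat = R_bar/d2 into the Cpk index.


R_bar = (1.443 + 1.781 + 1.956 + 2.717) / 4 = 1.97425
sigma = R_bar / d2 = 1.97425 / 2.326 = 0.84877472
Cp = (USL - LSL)/(6*sigma) = (118.8 - 95.8)/(6*0.84877472) = 4.5163
Cpu = (118.8 - 105.66)/(3*0.84877472) = 5.1604
Cpl = (105.66 - 95.8)/(3*0.84877472) = 3.8722
Cpk = min(Cpu, Cpl) = 3.8722

3.8722


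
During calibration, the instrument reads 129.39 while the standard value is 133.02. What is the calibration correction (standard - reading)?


Correction = standard - reading
= 133.02 - 129.39
= 3.6300

3.6300


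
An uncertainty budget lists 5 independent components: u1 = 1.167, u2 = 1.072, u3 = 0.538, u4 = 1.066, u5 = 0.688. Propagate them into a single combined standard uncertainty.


uc = sqrt(1.167^2 + 1.072^2 + 0.538^2 + 1.066^2 + 0.688^2)
uc = sqrt(4.410217)
uc = 2.1001

2.1001


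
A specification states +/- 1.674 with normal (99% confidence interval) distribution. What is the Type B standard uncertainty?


u_B = half_width / 2.576
u_B = 1.674 / 2.576
u_B = 0.6498

0.6498


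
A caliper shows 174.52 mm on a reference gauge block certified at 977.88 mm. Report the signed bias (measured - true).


Systematic error = measured - true
= 174.52 - 977.88
= -803.3600

-803.3600


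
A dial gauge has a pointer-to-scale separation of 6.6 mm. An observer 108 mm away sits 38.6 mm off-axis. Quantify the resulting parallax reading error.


error = h * offset / d
= 6.6 * 38.6 / 108
= 2.3589

2.3589


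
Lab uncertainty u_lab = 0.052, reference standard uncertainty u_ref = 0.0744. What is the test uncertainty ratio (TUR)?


TUR = u_lab / u_ref
= 0.052 / 0.0744
= 0.6989

0.6989


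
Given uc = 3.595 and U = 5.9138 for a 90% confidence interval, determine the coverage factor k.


k = U / uc
k = 5.9138 / 3.595
k = 1.645

1.645


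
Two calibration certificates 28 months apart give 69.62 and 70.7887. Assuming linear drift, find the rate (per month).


rate = (v2 - v1) / months
= (70.7887 - 69.62) / 28
= 1.1687 / 28
= 0.0417

0.0417


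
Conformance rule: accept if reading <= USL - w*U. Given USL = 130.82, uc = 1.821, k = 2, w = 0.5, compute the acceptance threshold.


U = k * uc = 2 * 1.821 = 3.642
guard band g = w * U = 0.5 * 3.642 = 1.821
AL = USL - g = 130.82 - 1.821
AL = 128.9990

128.9990


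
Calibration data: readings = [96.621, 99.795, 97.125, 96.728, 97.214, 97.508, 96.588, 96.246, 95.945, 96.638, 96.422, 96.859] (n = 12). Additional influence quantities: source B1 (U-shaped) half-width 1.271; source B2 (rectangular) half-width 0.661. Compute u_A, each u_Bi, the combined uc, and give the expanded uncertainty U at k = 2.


mean = (96.621 + 99.795 + 97.125 + 96.728 + 97.214 + 97.508 + 96.588 + 96.246 + 95.945 + 96.638 + 96.422 + 96.859) / 12 = 96.97408333
s = sqrt(sum((x - mean)^2)/(n-1)) = 0.98522581
u_A = s / sqrt(n) = 0.98522581 / sqrt(12) = 0.28441019
u_B1 = 1.271 / sqrt(2) = 0.89873272
u_B2 = 0.661 / sqrt(3) = 0.38162853
uc = sqrt(0.28441019^2 + 0.89873272^2 + 0.38162853^2) = 1.0169808
U = k * uc = 2 * 1.0169808
U = 2.0340

2.0340


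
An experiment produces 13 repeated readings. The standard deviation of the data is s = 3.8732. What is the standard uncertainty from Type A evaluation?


u_A = s / sqrt(n)
u_A = 3.8732 / sqrt(13)
u_A = 3.8732 / 3.6055513
u_A = 1.0742

1.0742


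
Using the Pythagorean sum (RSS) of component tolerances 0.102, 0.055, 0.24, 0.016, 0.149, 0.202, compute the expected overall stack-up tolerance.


RSS = sqrt(0.102^2 + 0.055^2 + 0.24^2 + 0.016^2 + 0.149^2 + 0.202^2)
= sqrt(0.13429)
= 0.3665

0.3665


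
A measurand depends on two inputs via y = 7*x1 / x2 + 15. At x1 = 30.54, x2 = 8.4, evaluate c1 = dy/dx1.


y = 7*x1 / x2 + 15
dy/dx1 = 7/x2
Evaluate at x2 = 8.4: c1 = 7 / 8.4
c1 = 0.8333

0.8333


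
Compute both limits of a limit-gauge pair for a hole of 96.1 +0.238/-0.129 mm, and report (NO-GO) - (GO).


GO = nominal - lower_tol (smallest hole = maximum material condition)
GO = 96.1 - 0.129 = 95.971
NO-GO = nominal + upper_tol (largest hole = least material condition)
NO-GO = 96.1 + 0.238 = 96.338
spread = NO-GO - GO = 96.338 - 95.971 = 0.3670

0.3670


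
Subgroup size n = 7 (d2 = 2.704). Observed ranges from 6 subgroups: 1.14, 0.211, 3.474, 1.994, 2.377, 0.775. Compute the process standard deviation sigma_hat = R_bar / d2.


R_bar = (1.14 + 0.211 + 3.474 + 1.994 + 2.377 + 0.775) / 6
R_bar = 9.971 / 6 = 1.6618333
sigma_hat = R_bar / d2 = 1.6618333 / 2.704 = 0.6146

0.6146


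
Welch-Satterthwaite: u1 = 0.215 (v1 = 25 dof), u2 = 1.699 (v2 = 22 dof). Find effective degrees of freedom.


uc = sqrt(u1^2 + u2^2) = sqrt(0.215^2 + 1.699^2) = 1.7125496
v_eff = uc^4 / (u1^4/v1 + u2^4/v2)
= 1.7125496^4 / (0.215^4/25 + 1.699^4/22)
= 8.6014691 / 0.37883389
v_eff = 22.7051

22.7051


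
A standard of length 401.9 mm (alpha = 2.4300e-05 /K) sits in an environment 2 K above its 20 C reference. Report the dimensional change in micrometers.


dL = L * alpha * dT
= 401.9 * 2.4300e-05 * 2
= 0.0195323 mm
dL_um = 0.0195323 * 1000 = 19.5323 um

19.5323


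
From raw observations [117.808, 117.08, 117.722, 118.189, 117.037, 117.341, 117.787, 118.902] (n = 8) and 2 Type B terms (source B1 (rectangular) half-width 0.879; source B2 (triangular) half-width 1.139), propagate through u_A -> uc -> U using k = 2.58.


mean = (117.808 + 117.08 + 117.722 + 118.189 + 117.037 + 117.341 + 117.787 + 118.902) / 8 = 117.73325
s = sqrt(sum((x - mean)^2)/(n-1)) = 0.61500842
u_A = s / sqrt(n) = 0.61500842 / sqrt(8) = 0.21743831
u_B1 = 0.879 / sqrt(3) = 0.50749089
u_B2 = 1.139 / sqrt(6) = 0.4649948
uc = sqrt(0.21743831^2 + 0.50749089^2 + 0.4649948^2) = 0.72183557
U = k * uc = 2.58 * 0.72183557
U = 1.8623

1.8623


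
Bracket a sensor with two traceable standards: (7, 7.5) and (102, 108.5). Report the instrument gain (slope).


slope = (y2 - y1) / (x2 - x1)
= (108.5 - 7.5) / (102 - 7)
= 101.0000 / 95
= 1.0632

1.0632


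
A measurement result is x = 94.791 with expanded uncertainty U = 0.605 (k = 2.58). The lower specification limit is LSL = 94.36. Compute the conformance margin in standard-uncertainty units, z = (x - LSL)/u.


u = U / k = 0.605 / 2.58 = 0.23449612
margin = |LSL - x| = |94.36 - 94.791| = 0.431
z = margin / u = 0.431 / 0.23449612
z = 1.8380

1.8380


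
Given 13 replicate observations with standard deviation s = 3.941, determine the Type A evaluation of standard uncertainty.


u_A = s / sqrt(n)
u_A = 3.941 / sqrt(13)
u_A = 3.941 / 3.6055513
u_A = 1.0930

1.0930


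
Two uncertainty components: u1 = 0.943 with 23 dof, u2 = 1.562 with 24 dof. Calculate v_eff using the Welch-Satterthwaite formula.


uc = sqrt(u1^2 + u2^2) = sqrt(0.943^2 + 1.562^2) = 1.8245802
v_eff = uc^4 / (u1^4/v1 + u2^4/v2)
= 1.8245802^4 / (0.943^4/23 + 1.562^4/24)
= 11.08286 / 0.28241598
v_eff = 39.2430

39.2430


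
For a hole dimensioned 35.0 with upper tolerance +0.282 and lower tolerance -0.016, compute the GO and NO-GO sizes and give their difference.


GO = nominal - lower_tol (smallest hole = maximum material condition)
GO = 35.0 - 0.016 = 34.984
NO-GO = nominal + upper_tol (largest hole = least material condition)
NO-GO = 35.0 + 0.282 = 35.282
spread = NO-GO - GO = 35.282 - 34.984 = 0.2980

0.2980


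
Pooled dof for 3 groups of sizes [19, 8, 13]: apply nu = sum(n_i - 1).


nu = sum_i (n_i - 1)
nu = ((19 - 1) + (8 - 1) + (13 - 1))
nu = 18 + 7 + 12
nu = 37

37


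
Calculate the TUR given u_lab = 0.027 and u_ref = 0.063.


TUR = u_lab / u_ref
= 0.027 / 0.063
= 0.4286

0.4286


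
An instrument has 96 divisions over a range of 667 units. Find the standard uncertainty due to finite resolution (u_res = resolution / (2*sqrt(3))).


resolution = range / divisions
resolution = 667 / 96 = 6.9479167
u_res = resolution / (2*sqrt(3))
u_res = 6.9479167 / 3.4641016
u_res = 2.0057

2.0057


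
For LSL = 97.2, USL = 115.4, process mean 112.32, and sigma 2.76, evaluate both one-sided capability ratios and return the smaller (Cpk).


Cpu = (USL - mean) / (3*sigma) = (115.4 - 112.32) / (3*2.76) = 0.3720
Cpl = (mean - LSL) / (3*sigma) = (112.32 - 97.2) / (3*2.76) = 1.8261
Cpk = min(Cpu, Cpl) = 0.3720

0.3720


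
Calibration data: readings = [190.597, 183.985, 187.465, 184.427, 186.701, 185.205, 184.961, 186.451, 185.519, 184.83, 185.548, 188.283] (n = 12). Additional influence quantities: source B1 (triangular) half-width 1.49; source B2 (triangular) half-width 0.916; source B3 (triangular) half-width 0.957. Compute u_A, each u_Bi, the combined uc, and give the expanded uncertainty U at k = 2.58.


mean = (190.597 + 183.985 + 187.465 + 184.427 + 186.701 + 185.205 + 184.961 + 186.451 + 185.519 + 184.83 + 185.548 + 188.283) / 12 = 186.1643333
s = sqrt(sum((x - mean)^2)/(n-1)) = 1.8808152
u_A = s / sqrt(n) = 1.8808152 / sqrt(12) = 0.54294458
u_B1 = 1.49 / sqrt(6) = 0.60828995
u_B2 = 0.916 / sqrt(6) = 0.37395543
u_B3 = 0.957 / sqrt(6) = 0.39069361
uc = sqrt(0.54294458^2 + 0.60828995^2 + 0.37395543^2 + 0.39069361^2) = 0.9784118
U = k * uc = 2.58 * 0.9784118
U = 2.5243

2.5243


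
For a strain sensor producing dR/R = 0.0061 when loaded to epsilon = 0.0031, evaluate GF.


GF = (dR/R) / epsilon
= 0.0061 / 0.0031
= 1.9677

1.9677


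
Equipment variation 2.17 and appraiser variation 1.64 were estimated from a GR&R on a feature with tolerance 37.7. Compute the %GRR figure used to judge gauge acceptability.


GRR = sqrt(EV^2 + AV^2) = sqrt(2.17^2 + 1.64^2) = 2.7200184
%GRR = GRR / tol * 100 = 2.7200184 / 37.7 * 100
%GRR = 7.2149

7.2149


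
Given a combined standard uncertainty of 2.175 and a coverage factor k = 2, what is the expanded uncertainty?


U = k * uc
U = 2 * 2.175
U = 4.3500

4.3500


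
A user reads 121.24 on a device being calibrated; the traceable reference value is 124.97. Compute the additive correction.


Correction = standard - reading
= 124.97 - 121.24
= 3.7300

3.7300


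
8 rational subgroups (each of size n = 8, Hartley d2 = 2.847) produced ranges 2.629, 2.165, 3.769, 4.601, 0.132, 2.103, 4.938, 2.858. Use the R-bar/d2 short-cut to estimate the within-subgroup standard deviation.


R_bar = (2.629 + 2.165 + 3.769 + 4.601 + 0.132 + 2.103 + 4.938 + 2.858) / 8
R_bar = 23.195 / 8 = 2.899375
sigma_hat = R_bar / d2 = 2.899375 / 2.847 = 1.0184

1.0184


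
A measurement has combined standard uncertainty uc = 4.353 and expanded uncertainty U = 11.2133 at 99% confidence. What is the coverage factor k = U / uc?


k = U / uc
k = 11.2133 / 4.353
k = 2.576

2.576


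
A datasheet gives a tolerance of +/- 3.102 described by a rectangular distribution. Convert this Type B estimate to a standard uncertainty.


u_B = half_width / sqrt(3)
u_B = 3.102 / 1.7320508
u_B = 1.7909

1.7909


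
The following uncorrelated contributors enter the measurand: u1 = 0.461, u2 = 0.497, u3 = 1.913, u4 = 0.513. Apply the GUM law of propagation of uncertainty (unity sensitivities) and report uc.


uc = sqrt(0.461^2 + 0.497^2 + 1.913^2 + 0.513^2)
uc = sqrt(4.382268)
uc = 2.0934

2.0934


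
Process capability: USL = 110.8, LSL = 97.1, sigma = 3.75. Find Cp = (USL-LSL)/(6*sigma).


Cp = (USL - LSL) / (6 * sigma)
= (110.8 - 97.1) / (6 * 3.75)
= 13.7000 / 22.5000
= 0.6089

0.6089


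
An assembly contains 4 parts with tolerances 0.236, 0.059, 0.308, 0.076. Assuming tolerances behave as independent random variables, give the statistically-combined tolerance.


RSS = sqrt(0.236^2 + 0.059^2 + 0.308^2 + 0.076^2)
= sqrt(0.159817)
= 0.3998

0.3998


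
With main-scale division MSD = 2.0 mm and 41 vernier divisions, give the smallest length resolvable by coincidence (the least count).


LC = MSD / n_div
= 2.0 / 41
= 0.0488

0.0488


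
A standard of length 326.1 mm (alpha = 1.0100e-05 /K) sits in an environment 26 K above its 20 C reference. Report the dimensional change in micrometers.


dL = L * alpha * dT
= 326.1 * 1.0100e-05 * 26
= 0.0856339 mm
dL_um = 0.0856339 * 1000 = 85.6339 um

85.6339


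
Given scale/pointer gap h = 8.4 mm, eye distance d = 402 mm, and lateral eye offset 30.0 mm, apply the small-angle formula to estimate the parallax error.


error = h * offset / d
= 8.4 * 30.0 / 402
= 0.6269

0.6269


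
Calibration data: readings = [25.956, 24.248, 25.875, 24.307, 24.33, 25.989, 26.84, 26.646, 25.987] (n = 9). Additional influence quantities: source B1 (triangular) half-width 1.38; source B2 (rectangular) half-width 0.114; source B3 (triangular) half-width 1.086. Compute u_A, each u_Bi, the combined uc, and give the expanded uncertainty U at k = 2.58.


mean = (25.956 + 24.248 + 25.875 + 24.307 + 24.33 + 25.989 + 26.84 + 26.646 + 25.987) / 9 = 25.57533333
s = sqrt(sum((x - mean)^2)/(n-1)) = 1.0150335
u_A = s / sqrt(n) = 1.0150335 / sqrt(9) = 0.3383445
u_B1 = 1.38 / sqrt(6) = 0.56338264
u_B2 = 0.114 / sqrt(3) = 0.065817931
u_B3 = 1.086 / sqrt(6) = 0.44335764
uc = sqrt(0.3383445^2 + 0.56338264^2 + 0.065817931^2 + 0.44335764^2) = 0.79547156
U = k * uc = 2.58 * 0.79547156
U = 2.0523

2.0523


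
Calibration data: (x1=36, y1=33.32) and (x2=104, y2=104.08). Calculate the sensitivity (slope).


slope = (y2 - y1) / (x2 - x1)
= (104.08 - 33.32) / (104 - 36)
= 70.7600 / 68
= 1.0406

1.0406


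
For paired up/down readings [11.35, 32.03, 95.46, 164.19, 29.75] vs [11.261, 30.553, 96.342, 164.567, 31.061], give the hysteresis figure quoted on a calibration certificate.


|11.35 - 11.261| = 0.0890
|32.03 - 30.553| = 1.4770
|95.46 - 96.342| = 0.8820
|164.19 - 164.567| = 0.3770
|29.75 - 31.061| = 1.3110
hysteresis = max(diffs) = 1.4770

1.4770


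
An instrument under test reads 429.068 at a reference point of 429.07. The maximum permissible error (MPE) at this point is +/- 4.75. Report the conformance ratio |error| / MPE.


e = indication - reference = 429.068 - 429.07 = -0.0020
|e| = 0.0020
ratio = |e| / MPE = 0.0020 / 4.75
ratio = 4.2105e-04

4.2105e-04


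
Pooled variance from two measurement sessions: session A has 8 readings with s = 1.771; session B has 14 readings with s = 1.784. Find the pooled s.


s_p = sqrt(((n1-1)*s1^2 + (n2-1)*s2^2) / (n1+n2-2))
numerator = (8-1)*1.771^2 + (14-1)*1.784^2 = 21.955087 + 41.374528 = 63.329615
denominator = 8 + 14 - 2 = 20
s_p^2 = 63.329615 / 20 = 3.1664807
s_p = sqrt(3.1664807) = 1.7795

1.7795


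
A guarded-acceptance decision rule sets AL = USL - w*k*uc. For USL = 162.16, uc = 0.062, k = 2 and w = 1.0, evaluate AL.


U = k * uc = 2 * 0.062 = 0.124
guard band g = w * U = 1.0 * 0.124 = 0.124
AL = USL - g = 162.16 - 0.124
AL = 162.0360

162.0360


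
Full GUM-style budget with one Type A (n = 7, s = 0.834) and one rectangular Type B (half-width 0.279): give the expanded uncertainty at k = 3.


u_A = s / sqrt(n) = 0.834 / sqrt(7) = 0.31522237
u_B = half_width / sqrt(3) = 0.279 / sqrt(3) = 0.16108073
uc = sqrt(u_A^2 + u_B^2) = sqrt(0.31522237^2 + 0.16108073^2) = 0.35399455
U = k * uc = 3 * 0.35399455
U = 1.0620

1.0620


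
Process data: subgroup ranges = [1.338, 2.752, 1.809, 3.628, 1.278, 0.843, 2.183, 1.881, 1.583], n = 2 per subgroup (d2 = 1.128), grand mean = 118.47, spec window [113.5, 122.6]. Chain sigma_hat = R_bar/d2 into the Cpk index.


R_bar = (1.338 + 2.752 + 1.809 + 3.628 + 1.278 + 0.843 + 2.183 + 1.881 + 1.583) / 9 = 1.9216667
sigma = R_bar / d2 = 1.9216667 / 1.128 = 1.7036052
Cp = (USL - LSL)/(6*sigma) = (122.6 - 113.5)/(6*1.7036052) = 0.8903
Cpu = (122.6 - 118.47)/(3*1.7036052) = 0.8081
Cpl = (118.47 - 113.5)/(3*1.7036052) = 0.9724
Cpk = min(Cpu, Cpl) = 0.8081

0.8081


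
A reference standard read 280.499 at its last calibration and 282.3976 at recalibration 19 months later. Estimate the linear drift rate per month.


rate = (v2 - v1) / months
= (282.3976 - 280.499) / 19
= 1.8986 / 19
= 0.0999

0.0999


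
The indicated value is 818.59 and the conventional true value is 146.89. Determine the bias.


Systematic error = measured - true
= 818.59 - 146.89
= 671.7000

671.7000


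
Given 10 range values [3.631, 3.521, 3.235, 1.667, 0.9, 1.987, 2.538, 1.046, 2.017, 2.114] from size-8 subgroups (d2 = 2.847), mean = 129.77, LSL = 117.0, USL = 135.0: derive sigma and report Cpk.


R_bar = (3.631 + 3.521 + 3.235 + 1.667 + 0.9 + 1.987 + 2.538 + 1.046 + 2.017 + 2.114) / 10 = 2.2656
sigma = R_bar / d2 = 2.2656 / 2.847 = 0.79578504
Cp = (USL - LSL)/(6*sigma) = (135.0 - 117.0)/(6*0.79578504) = 3.7699
Cpu = (135.0 - 129.77)/(3*0.79578504) = 2.1907
Cpl = (129.77 - 117.0)/(3*0.79578504) = 5.3490
Cpk = min(Cpu, Cpl) = 2.1907

2.1907


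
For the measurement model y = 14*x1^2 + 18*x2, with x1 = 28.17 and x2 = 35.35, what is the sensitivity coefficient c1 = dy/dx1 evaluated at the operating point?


y = 14*x1^2 + 18*x2
dy/dx1 = 2*14*x1
Evaluate at x1 = 28.17: c1 = 28 * 28.17
c1 = 788.7600

788.7600


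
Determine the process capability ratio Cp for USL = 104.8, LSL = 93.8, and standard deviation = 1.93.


Cp = (USL - LSL) / (6 * sigma)
= (104.8 - 93.8) / (6 * 1.93)
= 11.0000 / 11.5800
= 0.9499

0.9499


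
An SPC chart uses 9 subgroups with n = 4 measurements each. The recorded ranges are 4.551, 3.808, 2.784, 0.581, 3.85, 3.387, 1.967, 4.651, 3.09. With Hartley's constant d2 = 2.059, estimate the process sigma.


R_bar = (4.551 + 3.808 + 2.784 + 0.581 + 3.85 + 3.387 + 1.967 + 4.651 + 3.09) / 9
R_bar = 28.669 / 9 = 3.1854444
sigma_hat = R_bar / d2 = 3.1854444 / 2.059 = 1.5471

1.5471


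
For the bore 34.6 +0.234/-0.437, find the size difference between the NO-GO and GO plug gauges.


GO = nominal - lower_tol (smallest hole = maximum material condition)
GO = 34.6 - 0.437 = 34.163
NO-GO = nominal + upper_tol (largest hole = least material condition)
NO-GO = 34.6 + 0.234 = 34.834
spread = NO-GO - GO = 34.834 - 34.163 = 0.6710

0.6710


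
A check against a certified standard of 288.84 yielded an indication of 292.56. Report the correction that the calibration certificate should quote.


Correction = standard - reading
= 288.84 - 292.56
= -3.7200

-3.7200


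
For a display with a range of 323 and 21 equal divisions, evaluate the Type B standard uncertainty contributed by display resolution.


resolution = range / divisions
resolution = 323 / 21 = 15.380952
u_res = resolution / (2*sqrt(3))
u_res = 15.380952 / 3.4641016
u_res = 4.4401

4.4401


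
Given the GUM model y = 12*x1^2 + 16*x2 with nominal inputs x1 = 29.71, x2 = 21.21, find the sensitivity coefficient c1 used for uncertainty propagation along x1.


y = 12*x1^2 + 16*x2
dy/dx1 = 2*12*x1
Evaluate at x1 = 29.71: c1 = 24 * 29.71
c1 = 713.0400

713.0400


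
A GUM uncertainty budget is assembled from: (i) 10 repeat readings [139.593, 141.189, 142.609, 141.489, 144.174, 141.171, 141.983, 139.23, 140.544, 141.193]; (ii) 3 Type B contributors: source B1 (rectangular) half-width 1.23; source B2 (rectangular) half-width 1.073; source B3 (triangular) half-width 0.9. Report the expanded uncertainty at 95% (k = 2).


mean = (139.593 + 141.189 + 142.609 + 141.489 + 144.174 + 141.171 + 141.983 + 139.23 + 140.544 + 141.193) / 10 = 141.3175
s = sqrt(sum((x - mean)^2)/(n-1)) = 1.4252953
u_A = s / sqrt(n) = 1.4252953 / sqrt(10) = 0.45071795
u_B1 = 1.23 / sqrt(3) = 0.71014083
u_B2 = 1.073 / sqrt(3) = 0.61949684
u_B3 = 0.9 / sqrt(6) = 0.36742346
uc = sqrt(0.45071795^2 + 0.71014083^2 + 0.61949684^2 + 0.36742346^2) = 1.1073495
U = k * uc = 2 * 1.1073495
U = 2.2147

2.2147


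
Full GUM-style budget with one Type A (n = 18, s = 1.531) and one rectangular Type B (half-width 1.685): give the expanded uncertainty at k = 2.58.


u_A = s / sqrt(n) = 1.531 / sqrt(18) = 0.36086016
u_B = half_width / sqrt(3) = 1.685 / sqrt(3) = 0.9728352
uc = sqrt(u_A^2 + u_B^2) = sqrt(0.36086016^2 + 0.9728352^2) = 1.037607
U = k * uc = 2.58 * 1.037607
U = 2.6770

2.6770
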